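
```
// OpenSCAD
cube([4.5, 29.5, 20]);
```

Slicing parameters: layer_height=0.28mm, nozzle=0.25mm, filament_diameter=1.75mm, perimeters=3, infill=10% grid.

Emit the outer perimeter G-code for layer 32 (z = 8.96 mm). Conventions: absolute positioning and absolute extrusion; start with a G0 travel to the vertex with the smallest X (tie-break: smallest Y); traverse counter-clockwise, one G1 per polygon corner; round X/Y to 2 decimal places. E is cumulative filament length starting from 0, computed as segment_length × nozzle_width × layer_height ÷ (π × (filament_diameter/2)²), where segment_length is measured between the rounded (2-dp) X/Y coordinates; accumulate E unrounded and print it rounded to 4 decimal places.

At z = 8.96 mm: the 4.5×29.5 cube contributes its full rectangle. The outline is a single polygon with 4 vertices. Extrusion per mm of travel: 0.25 × 0.28 / (π × 0.875²) = 0.029103. Accumulating E over each segment gives final E = 1.9790.

G0 X0.00 Y0.00 Z8.96
G1 X4.50 Y0.00 E0.1310
G1 X4.50 Y29.50 E0.9895
G1 X0.00 Y29.50 E1.1205
G1 X0.00 Y0.00 E1.9790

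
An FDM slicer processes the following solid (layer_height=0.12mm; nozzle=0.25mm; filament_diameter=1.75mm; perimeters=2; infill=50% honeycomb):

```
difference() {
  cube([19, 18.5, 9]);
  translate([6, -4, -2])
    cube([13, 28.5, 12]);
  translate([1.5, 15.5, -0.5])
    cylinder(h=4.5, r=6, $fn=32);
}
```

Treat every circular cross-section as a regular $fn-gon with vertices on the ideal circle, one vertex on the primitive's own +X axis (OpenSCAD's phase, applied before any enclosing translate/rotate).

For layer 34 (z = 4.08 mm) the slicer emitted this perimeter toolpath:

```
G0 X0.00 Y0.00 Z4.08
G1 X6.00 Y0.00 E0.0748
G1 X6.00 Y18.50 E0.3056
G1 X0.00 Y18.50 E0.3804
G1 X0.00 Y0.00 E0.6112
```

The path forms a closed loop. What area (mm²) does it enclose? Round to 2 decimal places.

Apply the shoelace formula to the sequence of (X, Y) vertices; enclosed area = 111.00 mm².

111.00 mm²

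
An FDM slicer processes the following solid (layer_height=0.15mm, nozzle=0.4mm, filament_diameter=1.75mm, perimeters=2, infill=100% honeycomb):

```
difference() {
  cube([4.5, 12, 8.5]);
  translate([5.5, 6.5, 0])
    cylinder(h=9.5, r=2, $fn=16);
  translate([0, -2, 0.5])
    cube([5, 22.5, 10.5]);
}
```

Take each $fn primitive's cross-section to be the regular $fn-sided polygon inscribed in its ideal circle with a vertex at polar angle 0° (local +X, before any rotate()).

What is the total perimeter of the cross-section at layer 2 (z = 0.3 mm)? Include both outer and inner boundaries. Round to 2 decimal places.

At z = 0.3 mm: the cube (footprint 4.5×12) is included at this height (perimeter 33.00 mm); the cylinder at (5.5, 6.5): section is a regular 16-gon, circumradius r=2 (perimeter = 2·16·2.000·sin(180°/16) = 12.49 mm); the cube at (0, -2) is absent (z outside [0.5, 11]); After the difference (first − rest): starting from the 4.5×12 cube, the r=2 cylinder at (5.5, 6.5) partially overlaps it — only the 2.35 mm² overlap (of its 12.25 mm²) is removed, clipping the outline — boundary = 33.74 mm. Overall, the cross-section is a single solid region. Total boundary length (outer) = 33.74 mm.

33.74 mm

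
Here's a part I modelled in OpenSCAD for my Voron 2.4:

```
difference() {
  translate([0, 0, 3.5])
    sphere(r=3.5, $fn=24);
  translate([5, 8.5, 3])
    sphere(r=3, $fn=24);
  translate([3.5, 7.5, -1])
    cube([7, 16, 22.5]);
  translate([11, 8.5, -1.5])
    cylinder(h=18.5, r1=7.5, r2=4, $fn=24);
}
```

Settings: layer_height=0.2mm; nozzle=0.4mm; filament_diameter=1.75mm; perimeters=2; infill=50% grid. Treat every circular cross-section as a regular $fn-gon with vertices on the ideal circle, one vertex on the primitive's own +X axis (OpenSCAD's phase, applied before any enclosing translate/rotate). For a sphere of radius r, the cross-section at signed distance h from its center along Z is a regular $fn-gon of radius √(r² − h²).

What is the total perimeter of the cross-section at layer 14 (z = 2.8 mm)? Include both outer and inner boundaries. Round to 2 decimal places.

At z = 2.8 mm: the sphere: section is a regular 24-gon, circumradius = √(r²−h²) = √(3.5²−0.7²) = 3.429 (perimeter = 2·24·3.429·sin(180°/24) = 21.49 mm); the r=3 sphere at (5, 8.5) contributes a regular 24-gon of circumradius √(3²−0.2²) = 2.993 (perimeter = 2·24·2.993·sin(180°/24) = 18.75 mm); the cube at (3.5, 7.5) (footprint 7×16) is included at this height (perimeter 46.00 mm); the cone at (11, 8.5) contributes a regular 24-gon of circumradius 6.686 (interpolated between r1=7.5 and r2=4 at t=0.232) (perimeter = 2·24·6.686·sin(180°/24) = 41.89 mm); After the difference (first − rest): starting from the r=3.5 sphere, the r=3 sphere at (5, 8.5) misses the remaining region (no effect); the 7×16 cube at (3.5, 7.5) misses the remaining region (no effect); the cone at (11, 8.5) misses the remaining region (no effect) — boundary = 21.49 mm. Overall, the cross-section is a single solid region. Total boundary length (outer) = 21.49 mm.

21.49 mm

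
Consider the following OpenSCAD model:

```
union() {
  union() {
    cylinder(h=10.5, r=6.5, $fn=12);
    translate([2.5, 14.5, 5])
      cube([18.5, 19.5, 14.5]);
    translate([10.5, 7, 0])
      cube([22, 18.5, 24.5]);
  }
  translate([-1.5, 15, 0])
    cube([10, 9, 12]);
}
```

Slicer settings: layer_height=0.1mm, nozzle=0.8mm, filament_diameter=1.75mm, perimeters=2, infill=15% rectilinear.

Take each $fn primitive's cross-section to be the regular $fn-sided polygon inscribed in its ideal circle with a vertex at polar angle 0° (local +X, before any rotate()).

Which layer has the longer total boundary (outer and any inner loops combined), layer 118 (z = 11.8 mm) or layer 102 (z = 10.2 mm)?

layer 102 (z = 10.2 mm)

Layer 118 (z = 11.8): the cylinder does not reach this height (z outside [0, 10.5]); the cube at (2.5, 14.5) (footprint 18.5×19.5) is included at this height (perimeter 76.00 mm); the cube at (10.5, 7) (footprint 22×18.5) is included at this height (perimeter 81.00 mm); Combining (union): the regions partially overlap (shared area 115.50 mm²), so the edge portions inside another operand are dropped and the merged outline is re-measured after clipping — boundary = 114.00 mm; the cube at (-1.5, 15) (footprint 10×9) is included at this height (perimeter 38.00 mm); Taking the union: the regions partially overlap (shared area 54.00 mm²), so the edge portions inside another operand are dropped and the merged outline is re-measured after clipping — boundary = 122.00 mm. So its perimeter = 122.00 mm. Layer 102 (z = 10.2): the cylinder: section is a regular 12-gon, circumradius r=6.5 (perimeter = 2·12·6.500·sin(180°/12) = 40.38 mm); the 18.5×19.5 cube at (2.5, 14.5) contributes its full rectangle (perimeter 76.00 mm); the cube at (10.5, 7) is present — its section is the full 22×18.5 rectangle (perimeter 81.00 mm); Taking the union: the regions partially overlap (shared area 115.50 mm²), so the edge portions inside another operand are dropped and the merged outline is re-measured after clipping — boundary = 154.38 mm; the cube at (-1.5, 15) is present — its section is the full 10×9 rectangle (perimeter 38.00 mm); Taking the union: the regions partially overlap (shared area 54.00 mm²), so the edge portions inside another operand are dropped and the merged outline is re-measured after clipping — boundary = 162.38 mm. So its perimeter = 162.38 mm. Layer 102 is larger (162.38 vs 122.00 mm).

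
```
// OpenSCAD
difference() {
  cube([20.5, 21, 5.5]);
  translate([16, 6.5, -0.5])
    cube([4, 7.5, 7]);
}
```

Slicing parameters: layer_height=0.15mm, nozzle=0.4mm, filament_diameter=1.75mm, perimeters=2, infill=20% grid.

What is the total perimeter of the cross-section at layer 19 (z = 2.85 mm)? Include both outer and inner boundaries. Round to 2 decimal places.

At z = 2.85 mm: the cube (footprint 20.5×21) is included at this height (perimeter 83.00 mm); the cube at (16, 6.5) (footprint 4×7.5) is included at this height (perimeter 23.00 mm); Taking the first minus the rest: starting from the 20.5×21 cube, the 4×7.5 cube at (16, 6.5) lies wholly inside it (removes its full 30.00 mm² and its 23.00 mm outline becomes a hole wall) — boundary (outer + 1 inner loop) = 106.00 mm. Overall, the cross-section is one region with 1 hole. Total boundary length (outer + inner) = 106.00 mm.

106.00 mm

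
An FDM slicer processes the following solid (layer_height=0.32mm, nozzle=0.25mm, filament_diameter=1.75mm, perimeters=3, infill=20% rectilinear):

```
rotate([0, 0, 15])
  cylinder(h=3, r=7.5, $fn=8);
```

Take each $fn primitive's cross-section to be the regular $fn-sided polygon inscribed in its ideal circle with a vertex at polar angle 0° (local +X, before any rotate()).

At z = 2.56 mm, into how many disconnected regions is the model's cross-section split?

1

At z = 2.56 mm: the r=7.5 cylinder contributes a regular 8-gon of circumradius 7.5; (rotated 15° about Z; rotation is an isometry so areas/perimeters/island counts are preserved). The result has 1 disconnected region.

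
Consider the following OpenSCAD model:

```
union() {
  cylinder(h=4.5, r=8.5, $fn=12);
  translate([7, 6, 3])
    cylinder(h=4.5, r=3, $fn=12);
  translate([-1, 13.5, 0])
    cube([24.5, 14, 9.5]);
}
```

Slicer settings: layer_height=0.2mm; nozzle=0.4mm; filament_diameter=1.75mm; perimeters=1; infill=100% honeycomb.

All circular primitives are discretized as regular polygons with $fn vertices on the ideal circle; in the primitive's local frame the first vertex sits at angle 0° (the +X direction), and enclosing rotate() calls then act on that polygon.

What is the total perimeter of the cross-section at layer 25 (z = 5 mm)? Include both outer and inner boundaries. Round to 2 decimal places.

At z = 5 mm: the cylinder is not intersected at this z (z outside [0, 4.5]); the r=3 cylinder at (7, 6) gives a regular 12-gon of circumradius 3 (constant along its height) (perimeter = 2·12·3.000·sin(180°/12) = 18.63 mm); the cube at (-1, 13.5) (footprint 24.5×14) is included at this height (perimeter 77.00 mm); Combining (union): the 2 present regions are separate (no shared area or edge), so areas and boundary lengths simply add and each stays a separate island — boundary = 95.63 mm. Overall, the cross-section has 2 separate islands. Total boundary length (outer) = 95.63 mm.

95.63 mm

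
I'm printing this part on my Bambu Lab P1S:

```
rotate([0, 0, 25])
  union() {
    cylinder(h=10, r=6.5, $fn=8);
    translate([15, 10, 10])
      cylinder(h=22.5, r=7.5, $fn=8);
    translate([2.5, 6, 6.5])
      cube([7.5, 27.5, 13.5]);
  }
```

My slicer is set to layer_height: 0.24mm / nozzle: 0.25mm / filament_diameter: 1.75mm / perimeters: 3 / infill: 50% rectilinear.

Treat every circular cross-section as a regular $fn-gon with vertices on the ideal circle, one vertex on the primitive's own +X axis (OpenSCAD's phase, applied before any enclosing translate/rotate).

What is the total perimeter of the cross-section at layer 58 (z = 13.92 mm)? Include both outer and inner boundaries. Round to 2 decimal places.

At z = 13.92 mm: the cylinder does not reach this height (z outside [0, 10]); the r=7.5 cylinder at (15, 10) gives a regular 8-gon of circumradius 7.5 (constant along its height) (perimeter = 2·8·7.500·sin(180°/8) = 45.92 mm); the cube at (2.5, 6) is present — its section is the full 7.5×27.5 rectangle (perimeter 70.00 mm); Merging all regions: the regions partially overlap (shared area 14.14 mm²), so the edge portions inside another operand are dropped and the merged outline is re-measured after clipping — boundary = 95.25 mm; (whole slice rotated 25° about Z — lengths, areas and connectivity unchanged). Overall, the cross-section is a single solid region. Total boundary length (outer) = 95.25 mm.

95.25 mm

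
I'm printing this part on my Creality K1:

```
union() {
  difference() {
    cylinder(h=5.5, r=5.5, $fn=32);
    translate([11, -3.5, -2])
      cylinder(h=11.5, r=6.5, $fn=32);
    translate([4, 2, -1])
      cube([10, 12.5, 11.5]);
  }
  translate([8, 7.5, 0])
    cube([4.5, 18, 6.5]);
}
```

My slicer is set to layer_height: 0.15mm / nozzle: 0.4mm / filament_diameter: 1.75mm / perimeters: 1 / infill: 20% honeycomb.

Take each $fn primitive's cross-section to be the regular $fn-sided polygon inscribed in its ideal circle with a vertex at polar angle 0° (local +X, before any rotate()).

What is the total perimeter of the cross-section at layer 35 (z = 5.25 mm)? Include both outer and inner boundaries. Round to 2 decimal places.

At z = 5.25 mm: the r=5.5 cylinder gives a regular 32-gon of circumradius 5.5 (constant along its height) (perimeter = 2·32·5.500·sin(180°/32) = 34.50 mm); the r=6.5 cylinder at (11, -3.5) contributes a regular 32-gon of circumradius 6.5 (perimeter = 2·32·6.500·sin(180°/32) = 40.78 mm); the 10×12.5 cube at (4, 2) contributes its full rectangle (perimeter 45.00 mm); Taking the first minus the rest: starting from the r=5.5 cylinder, the r=6.5 cylinder at (11, -3.5) partially overlaps it — only the 0.87 mm² overlap (of its 131.88 mm²) is removed, clipping the outline; the 10×12.5 cube at (4, 2) partially overlaps it — only the 1.10 mm² overlap (of its 125.00 mm²) is removed, clipping the outline — boundary = 35.27 mm; the 4.5×18 cube at (8, 7.5) contributes its full rectangle (perimeter 45.00 mm); Merging all regions: the 2 present regions are separate (no shared area or edge), so areas and boundary lengths simply add and each stays a separate island — boundary = 80.27 mm. Overall, the cross-section has 2 separate islands. Total boundary length (outer) = 80.27 mm.

80.27 mm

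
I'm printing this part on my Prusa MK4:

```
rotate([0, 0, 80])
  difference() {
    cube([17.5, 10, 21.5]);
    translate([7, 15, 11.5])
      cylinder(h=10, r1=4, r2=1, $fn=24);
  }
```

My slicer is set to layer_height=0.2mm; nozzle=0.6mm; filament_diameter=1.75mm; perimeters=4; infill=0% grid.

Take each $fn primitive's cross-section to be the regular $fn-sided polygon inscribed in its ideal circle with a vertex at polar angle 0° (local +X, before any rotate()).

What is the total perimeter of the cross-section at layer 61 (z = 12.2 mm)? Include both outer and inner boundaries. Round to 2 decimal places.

At z = 12.2 mm: the cube (footprint 17.5×10) is included at this height (perimeter 55.00 mm); the cone at (7, 15): at t=0.070 of its height the radius interpolates to r₁+(r₂−r₁)t = 3.790, giving a regular 24-gon of that circumradius (perimeter = 2·24·3.790·sin(180°/24) = 23.75 mm); Taking the first minus the rest: starting from the 17.5×10 cube, the cone at (7, 15) misses the remaining region (no effect) — boundary = 55.00 mm; (whole slice rotated 80° about Z — lengths, areas and connectivity unchanged). Overall, the cross-section is a single solid region. Total boundary length (outer) = 55.00 mm.

55.00 mm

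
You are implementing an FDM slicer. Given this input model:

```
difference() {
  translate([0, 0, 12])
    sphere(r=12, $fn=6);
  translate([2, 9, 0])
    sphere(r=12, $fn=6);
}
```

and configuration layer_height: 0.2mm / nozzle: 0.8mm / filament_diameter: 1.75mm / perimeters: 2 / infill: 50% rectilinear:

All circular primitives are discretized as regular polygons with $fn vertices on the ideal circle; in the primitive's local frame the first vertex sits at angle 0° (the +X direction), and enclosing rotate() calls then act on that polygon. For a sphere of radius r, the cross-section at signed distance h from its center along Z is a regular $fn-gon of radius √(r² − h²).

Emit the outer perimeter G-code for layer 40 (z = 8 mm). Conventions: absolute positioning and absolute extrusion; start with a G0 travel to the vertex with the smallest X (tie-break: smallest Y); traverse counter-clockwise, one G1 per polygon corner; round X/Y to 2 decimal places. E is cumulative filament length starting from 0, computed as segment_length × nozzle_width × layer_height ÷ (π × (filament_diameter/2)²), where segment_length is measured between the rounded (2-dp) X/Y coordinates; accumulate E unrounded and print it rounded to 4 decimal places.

At z = 8 mm: the r=12 sphere slices to a regular 6-gon of circumradius 11.314 (√(r²−h²) with h=4 from center); the sphere at (2, 9): section is a regular 6-gon, circumradius = √(r²−h²) = √(12²−8²) = 8.944; Taking the first minus the rest: starting from the r=12 sphere, the r=12 sphere at (2, 9) partially overlaps it — only the 102.93 mm² overlap (of its 207.85 mm²) is removed, clipping the outline — 1 connected region. The outline is a single polygon with 8 vertices. Extrusion per mm of travel: 0.8 × 0.2 / (π × 0.875²) = 0.066520. Accumulating E over each segment gives final E = 4.6730.

G0 X-11.31 Y0.00 Z8.00
G1 X-5.66 Y-9.80 E0.7525
G1 X5.66 Y-9.80 E1.5055
G1 X11.31 Y0.00 E2.2580
G1 X8.53 Y4.82 E2.6281
G1 X6.47 Y1.25 E2.9023
G1 X-2.47 Y1.25 E3.4970
G1 X-6.53 Y8.28 E4.0370
G1 X-11.31 Y0.00 E4.6730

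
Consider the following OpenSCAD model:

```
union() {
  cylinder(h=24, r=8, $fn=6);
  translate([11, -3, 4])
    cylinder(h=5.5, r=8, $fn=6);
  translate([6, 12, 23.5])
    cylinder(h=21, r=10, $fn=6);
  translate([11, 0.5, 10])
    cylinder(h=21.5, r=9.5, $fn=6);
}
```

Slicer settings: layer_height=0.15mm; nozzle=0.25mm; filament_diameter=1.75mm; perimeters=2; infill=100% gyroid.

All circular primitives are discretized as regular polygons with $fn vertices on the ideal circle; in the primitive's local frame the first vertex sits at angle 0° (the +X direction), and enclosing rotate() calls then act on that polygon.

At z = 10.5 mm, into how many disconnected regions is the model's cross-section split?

At z = 10.5 mm: the cylinder: section is a regular 6-gon, circumradius r=8; the cylinder at (11, -3) is absent (z outside [4, 9.5]); the cylinder at (6, 12) does not reach this height (z outside [23.5, 44.5]); the r=9.5 cylinder at (11, 0.5) contributes a regular 6-gon of circumradius 9.5; Merging all regions: the regions partially overlap (shared area 36.52 mm²), so overlapping operands fuse into one piece — 1 connected region. The result has 1 disconnected region.

1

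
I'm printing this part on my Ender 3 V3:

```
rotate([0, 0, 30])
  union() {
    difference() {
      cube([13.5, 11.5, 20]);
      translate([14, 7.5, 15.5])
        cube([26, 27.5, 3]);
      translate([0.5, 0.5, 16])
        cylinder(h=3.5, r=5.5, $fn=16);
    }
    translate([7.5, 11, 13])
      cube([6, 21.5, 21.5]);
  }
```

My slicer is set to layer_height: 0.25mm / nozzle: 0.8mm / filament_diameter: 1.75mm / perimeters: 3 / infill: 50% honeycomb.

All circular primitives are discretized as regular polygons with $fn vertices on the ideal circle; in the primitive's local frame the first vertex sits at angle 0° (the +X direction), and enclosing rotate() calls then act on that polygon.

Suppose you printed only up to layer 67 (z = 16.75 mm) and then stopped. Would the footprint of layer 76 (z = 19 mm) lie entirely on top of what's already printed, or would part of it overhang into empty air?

Compare the two slices. At z = 16.75: the cube (footprint 13.5×11.5) is included at this height (area 155.25 mm²); the cube at (14, 7.5) (footprint 26×27.5) is included at this height (area 715.00 mm²); the cylinder at (0.5, 0.5): section is a regular 16-gon, circumradius r=5.5 (area = (16/2)·5.500²·sin(360°/16) = 92.61 mm²); Taking the first minus the rest: starting from the 13.5×11.5 cube (155.25 mm²), the 26×27.5 cube at (14, 7.5) misses the remaining region (no effect); the r=5.5 cylinder at (0.5, 0.5) partially overlaps it — only the 28.85 mm² overlap (of its 92.61 mm²) is removed, clipping the outline — area = 126.40 mm²; the 6×21.5 cube at (7.5, 11) contributes its full rectangle (area 129.00 mm²); Taking the union: the regions partially overlap — summed areas 255.40 mm² minus the doubly-counted overlap 3.00 mm² gives 252.40 mm² — area = 252.40 mm²; (whole slice rotated 30° about Z — lengths, areas and connectivity unchanged). At z = 19: the cube is present — its section is the full 13.5×11.5 rectangle (area 155.25 mm²); the cube at (14, 7.5) is not intersected at this z (z outside [15.5, 18.5]); the cylinder at (0.5, 0.5): section is a regular 16-gon, circumradius r=5.5 (area = (16/2)·5.500²·sin(360°/16) = 92.61 mm²); After the difference (first − rest): starting from the 13.5×11.5 cube (155.25 mm²), the r=5.5 cylinder at (0.5, 0.5) partially overlaps it — only the 28.85 mm² overlap (of its 92.61 mm²) is removed, clipping the outline — area = 126.40 mm²; the 6×21.5 cube at (7.5, 11) contributes its full rectangle (area 129.00 mm²); Merging all regions: the regions partially overlap — summed areas 255.40 mm² minus the doubly-counted overlap 3.00 mm² gives 252.40 mm² — area = 252.40 mm²; (rotated 30° about Z; rotation is an isometry so areas/perimeters/island counts are preserved). Checking containment: the cross-section at z = 19 is a subset of the cross-section at z = 16.75.

entirely on top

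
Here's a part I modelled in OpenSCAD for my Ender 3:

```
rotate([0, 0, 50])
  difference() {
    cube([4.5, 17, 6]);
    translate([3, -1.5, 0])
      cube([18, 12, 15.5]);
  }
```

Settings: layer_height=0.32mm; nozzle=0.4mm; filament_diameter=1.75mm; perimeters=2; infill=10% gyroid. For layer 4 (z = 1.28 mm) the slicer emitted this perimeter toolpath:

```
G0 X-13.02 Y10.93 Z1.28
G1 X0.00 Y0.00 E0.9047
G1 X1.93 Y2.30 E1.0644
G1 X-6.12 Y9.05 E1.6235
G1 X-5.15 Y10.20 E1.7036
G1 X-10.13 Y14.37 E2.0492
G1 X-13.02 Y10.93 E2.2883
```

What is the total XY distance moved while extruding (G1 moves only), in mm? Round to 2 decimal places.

43.00 mm

Sum the Euclidean lengths of each G1 segment: total = 43.00 mm.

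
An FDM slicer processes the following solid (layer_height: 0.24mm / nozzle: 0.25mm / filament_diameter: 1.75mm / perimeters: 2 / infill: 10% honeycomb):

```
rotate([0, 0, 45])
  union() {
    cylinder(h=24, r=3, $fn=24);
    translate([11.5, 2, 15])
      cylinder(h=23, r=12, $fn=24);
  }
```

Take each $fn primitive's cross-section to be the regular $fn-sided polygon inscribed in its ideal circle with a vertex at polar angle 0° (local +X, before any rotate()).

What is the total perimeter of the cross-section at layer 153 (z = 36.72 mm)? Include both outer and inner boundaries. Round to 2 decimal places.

75.18 mm

At z = 36.72 mm: the cylinder is not intersected at this z (z outside [0, 24]); the r=12 cylinder at (11.5, 2) contributes a regular 24-gon of circumradius 12 (perimeter = 2·24·12.000·sin(180°/24) = 75.18 mm); Merging all regions: only the r=12 cylinder at (11.5, 2) is present, so the union is just that shape — boundary = 75.18 mm; (rotated 45° about Z; rotation is an isometry so areas/perimeters/island counts are preserved). Overall, the cross-section is a single solid region. Total boundary length (outer) = 75.18 mm.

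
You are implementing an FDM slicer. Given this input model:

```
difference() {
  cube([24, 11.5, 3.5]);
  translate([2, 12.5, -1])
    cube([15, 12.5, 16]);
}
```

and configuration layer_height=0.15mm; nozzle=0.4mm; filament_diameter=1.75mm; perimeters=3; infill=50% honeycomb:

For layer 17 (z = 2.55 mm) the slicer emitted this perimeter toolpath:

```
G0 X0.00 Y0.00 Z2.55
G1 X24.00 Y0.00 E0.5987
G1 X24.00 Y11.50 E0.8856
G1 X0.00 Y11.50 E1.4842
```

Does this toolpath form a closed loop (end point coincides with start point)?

no

Start point (G0): (0.00, 0.00). End point (last G1): the path does not return to the start — open.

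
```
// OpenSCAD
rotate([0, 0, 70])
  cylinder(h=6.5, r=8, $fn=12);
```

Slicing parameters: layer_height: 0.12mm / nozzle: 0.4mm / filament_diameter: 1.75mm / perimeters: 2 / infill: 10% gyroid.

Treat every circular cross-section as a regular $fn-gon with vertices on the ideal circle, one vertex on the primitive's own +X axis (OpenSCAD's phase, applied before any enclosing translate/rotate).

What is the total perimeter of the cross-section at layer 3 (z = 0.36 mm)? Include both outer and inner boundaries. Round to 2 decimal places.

At z = 0.36 mm: the r=8 cylinder contributes a regular 12-gon of circumradius 8 (perimeter = 2·12·8.000·sin(180°/12) = 49.69 mm); (rotated 70° about Z; rotation is an isometry so areas/perimeters/island counts are preserved). Overall, the cross-section is a single solid region. Total boundary length (outer) = 49.69 mm.

49.69 mm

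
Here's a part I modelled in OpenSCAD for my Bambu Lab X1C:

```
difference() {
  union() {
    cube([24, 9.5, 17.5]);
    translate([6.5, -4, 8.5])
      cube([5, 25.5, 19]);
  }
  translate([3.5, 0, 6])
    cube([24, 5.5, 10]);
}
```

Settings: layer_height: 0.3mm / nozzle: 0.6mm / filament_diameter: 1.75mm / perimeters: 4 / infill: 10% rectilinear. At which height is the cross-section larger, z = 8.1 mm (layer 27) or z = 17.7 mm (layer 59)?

layer 59 (z = 17.7 mm)

Layer 27 (z = 8.1): the cube is present — its section is the full 24×9.5 rectangle (area 228.00 mm²); the cube at (6.5, -4) is absent (z outside [8.5, 27.5]); Merging all regions: only the 24×9.5 cube is present, so the union is just that shape — area = 228.00 mm²; the 24×5.5 cube at (3.5, 0) contributes its full rectangle (area 132.00 mm²); Taking the first minus the rest: starting from the result so far (228.00 mm²), the 24×5.5 cube at (3.5, 0) partially overlaps it — only the 112.75 mm² overlap (of its 132.00 mm²) is removed, clipping the outline — area = 115.25 mm². So its area = 115.25 mm². Layer 59 (z = 17.7): the cube is absent (z outside [0, 17.5]); the 5×25.5 cube at (6.5, -4) contributes its full rectangle (area 127.50 mm²); Merging all regions: only the 5×25.5 cube at (6.5, -4) is present, so the union is just that shape — area = 127.50 mm²; the cube at (3.5, 0) is absent (z outside [6, 16]); Taking the first minus the rest: none of the subtracted shapes is present at this height, so the result so far is unchanged — area = 127.50 mm². So its area = 127.50 mm². Layer 59 is larger (127.50 vs 115.25 mm²).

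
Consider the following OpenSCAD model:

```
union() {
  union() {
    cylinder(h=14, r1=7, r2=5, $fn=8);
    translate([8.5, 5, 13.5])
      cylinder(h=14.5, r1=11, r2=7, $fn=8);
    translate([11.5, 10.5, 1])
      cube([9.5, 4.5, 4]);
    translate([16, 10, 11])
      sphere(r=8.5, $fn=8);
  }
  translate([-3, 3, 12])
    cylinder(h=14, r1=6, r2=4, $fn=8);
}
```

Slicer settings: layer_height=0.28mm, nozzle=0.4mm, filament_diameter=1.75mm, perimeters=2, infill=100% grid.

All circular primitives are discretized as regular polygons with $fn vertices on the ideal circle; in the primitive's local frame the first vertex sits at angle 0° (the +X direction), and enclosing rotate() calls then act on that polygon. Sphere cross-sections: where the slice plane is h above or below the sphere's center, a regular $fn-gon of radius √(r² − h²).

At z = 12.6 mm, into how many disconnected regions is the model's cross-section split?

At z = 12.6 mm: the cone contributes a regular 8-gon of circumradius 5.200 (interpolated between r1=7 and r2=5 at t=0.900); the cone at (8.5, 5) is absent (z outside [13.5, 28]); the cube at (11.5, 10.5) does not reach this height (z outside [1, 5]); the sphere at (16, 10): section is a regular 8-gon, circumradius = √(r²−h²) = √(8.5²−1.6²) = 8.348; Taking the union: the 2 present regions are separate (no shared area or edge), so areas and boundary lengths simply add and each stays a separate island — 2 connected regions; the cone at (-3, 3) (r1=6→r2=4) has section circumradius 5.914 here — a regular 8-gon; Combining (union): the regions partially overlap (shared area 43.67 mm²), so overlapping operands fuse into one piece — 2 connected regions. The result has 2 disconnected regions.

2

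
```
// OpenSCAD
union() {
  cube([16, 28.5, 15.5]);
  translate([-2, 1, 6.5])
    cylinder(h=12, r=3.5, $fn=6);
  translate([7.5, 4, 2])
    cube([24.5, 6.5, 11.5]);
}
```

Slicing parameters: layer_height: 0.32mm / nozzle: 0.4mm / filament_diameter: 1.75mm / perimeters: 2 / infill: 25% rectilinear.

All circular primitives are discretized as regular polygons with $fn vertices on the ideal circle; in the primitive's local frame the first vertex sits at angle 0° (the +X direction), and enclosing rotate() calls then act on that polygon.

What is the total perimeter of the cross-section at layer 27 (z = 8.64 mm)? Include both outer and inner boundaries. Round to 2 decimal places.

At z = 8.64 mm: the cube (footprint 16×28.5) is included at this height (perimeter 89.00 mm); the cylinder at (-2, 1): section is a regular 6-gon, circumradius r=3.5 (perimeter = 2·6·3.500·sin(180°/6) = 21.00 mm); the cube at (7.5, 4) (footprint 24.5×6.5) is included at this height (perimeter 62.00 mm); Taking the union: the regions partially overlap (shared area 58.41 mm²), so the edge portions inside another operand are dropped and the merged outline is re-measured after clipping — boundary = 133.32 mm. Overall, the cross-section is a single solid region. Total boundary length (outer) = 133.32 mm.

133.32 mm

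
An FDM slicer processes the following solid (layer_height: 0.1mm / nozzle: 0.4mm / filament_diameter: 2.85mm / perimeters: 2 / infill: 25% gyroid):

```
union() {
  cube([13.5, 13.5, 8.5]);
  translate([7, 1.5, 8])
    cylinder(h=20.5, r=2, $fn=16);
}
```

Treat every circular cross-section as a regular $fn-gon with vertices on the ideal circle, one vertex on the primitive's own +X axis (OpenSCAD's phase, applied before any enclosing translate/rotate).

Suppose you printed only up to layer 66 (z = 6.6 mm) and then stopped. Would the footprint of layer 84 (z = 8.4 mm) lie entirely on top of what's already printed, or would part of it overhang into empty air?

Compare the two slices. At z = 6.6: the cube is present — its section is the full 13.5×13.5 rectangle (area 182.25 mm²); the cylinder at (7, 1.5) is absent (z outside [8, 28.5]); Combining (union): only the 13.5×13.5 cube is present, so the union is just that shape — area = 182.25 mm². At z = 8.4: the 13.5×13.5 cube contributes its full rectangle (area 182.25 mm²); the r=2 cylinder at (7, 1.5) gives a regular 16-gon of circumradius 2 (constant along its height) (area = (16/2)·2.000²·sin(360°/16) = 12.25 mm²); Combining (union): the regions partially overlap — summed areas 194.50 mm² minus the doubly-counted overlap 11.42 mm² gives 183.08 mm² — area = 183.08 mm². Checking containment: at z = 8.4 the cross-section extends beyond the z = 6.6 cross-section by about 0.83 mm².

part overhangs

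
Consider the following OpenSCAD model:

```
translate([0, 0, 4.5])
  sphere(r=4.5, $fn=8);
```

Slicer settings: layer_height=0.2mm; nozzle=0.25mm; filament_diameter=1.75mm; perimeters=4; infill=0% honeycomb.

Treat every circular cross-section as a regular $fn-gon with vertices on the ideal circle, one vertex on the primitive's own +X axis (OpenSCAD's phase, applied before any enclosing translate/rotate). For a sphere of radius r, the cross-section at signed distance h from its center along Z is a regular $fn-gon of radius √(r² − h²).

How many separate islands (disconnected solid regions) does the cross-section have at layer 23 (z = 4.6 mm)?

At z = 4.6 mm: the sphere: section is a regular 8-gon, circumradius = √(r²−h²) = √(4.5²−0.1²) = 4.499. Overall, the cross-section is a single solid region. Island count = 1.

1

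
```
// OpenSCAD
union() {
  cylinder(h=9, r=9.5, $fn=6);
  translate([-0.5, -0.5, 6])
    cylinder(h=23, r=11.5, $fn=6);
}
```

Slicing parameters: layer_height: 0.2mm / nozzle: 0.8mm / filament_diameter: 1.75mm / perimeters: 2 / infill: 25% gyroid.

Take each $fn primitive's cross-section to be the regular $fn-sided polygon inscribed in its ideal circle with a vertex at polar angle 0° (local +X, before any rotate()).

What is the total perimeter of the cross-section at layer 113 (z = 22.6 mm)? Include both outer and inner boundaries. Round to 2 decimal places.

69.00 mm

At z = 22.6 mm: the cylinder does not reach this height (z outside [0, 9]); the r=11.5 cylinder at (-0.5, -0.5) contributes a regular 6-gon of circumradius 11.5 (perimeter = 2·6·11.500·sin(180°/6) = 69.00 mm); Combining (union): only the r=11.5 cylinder at (-0.5, -0.5) is present, so the union is just that shape — boundary = 69.00 mm. Overall, the cross-section is a single solid region. Total boundary length (outer) = 69.00 mm.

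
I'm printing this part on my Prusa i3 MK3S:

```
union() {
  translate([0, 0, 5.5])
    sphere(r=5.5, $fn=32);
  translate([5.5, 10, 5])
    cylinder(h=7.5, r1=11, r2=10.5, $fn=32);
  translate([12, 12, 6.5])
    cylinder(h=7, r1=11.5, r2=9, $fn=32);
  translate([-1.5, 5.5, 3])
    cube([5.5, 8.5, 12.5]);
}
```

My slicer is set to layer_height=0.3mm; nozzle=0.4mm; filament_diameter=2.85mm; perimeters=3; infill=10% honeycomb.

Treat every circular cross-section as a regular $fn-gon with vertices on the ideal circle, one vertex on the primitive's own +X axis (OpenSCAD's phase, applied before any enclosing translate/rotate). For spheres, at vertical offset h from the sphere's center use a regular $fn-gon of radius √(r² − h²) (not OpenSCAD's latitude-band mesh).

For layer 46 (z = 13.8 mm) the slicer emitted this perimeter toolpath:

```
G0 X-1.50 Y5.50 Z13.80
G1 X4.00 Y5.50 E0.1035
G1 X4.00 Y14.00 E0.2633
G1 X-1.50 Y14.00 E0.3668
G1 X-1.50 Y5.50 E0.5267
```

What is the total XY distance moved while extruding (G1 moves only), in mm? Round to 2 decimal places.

Sum the Euclidean lengths of each G1 segment: total = 28.00 mm.

28.00 mm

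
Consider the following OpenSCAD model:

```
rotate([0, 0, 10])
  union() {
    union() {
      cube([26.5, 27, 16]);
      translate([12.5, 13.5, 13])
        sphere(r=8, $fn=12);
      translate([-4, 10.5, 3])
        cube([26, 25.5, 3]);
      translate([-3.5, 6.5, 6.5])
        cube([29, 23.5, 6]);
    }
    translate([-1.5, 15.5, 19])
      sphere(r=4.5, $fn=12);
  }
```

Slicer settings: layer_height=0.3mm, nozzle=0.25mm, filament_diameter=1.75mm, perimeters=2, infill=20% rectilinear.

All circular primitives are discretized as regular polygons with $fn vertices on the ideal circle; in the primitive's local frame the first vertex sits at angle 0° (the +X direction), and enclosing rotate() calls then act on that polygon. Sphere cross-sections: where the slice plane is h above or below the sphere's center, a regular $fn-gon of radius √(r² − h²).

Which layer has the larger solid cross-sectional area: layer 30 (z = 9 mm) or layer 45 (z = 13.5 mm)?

Layer 30 (z = 9): the cube is present — its section is the full 26.5×27 rectangle (area 715.50 mm²); the sphere at (12.5, 13.5): section is a regular 12-gon, circumradius = √(r²−h²) = √(8²−4²) = 6.928 (area = (12/2)·6.928²·sin(360°/12) = 144.00 mm²); the cube at (-4, 10.5) does not reach this height (z outside [3, 6]); the cube at (-3.5, 6.5) is present — its section is the full 29×23.5 rectangle (area 681.50 mm²); Merging all regions: the regions partially overlap — summed areas 1541.00 mm² minus the doubly-counted overlap 666.75 mm² gives 874.25 mm² — area = 874.25 mm²; the sphere at (-1.5, 15.5) is absent (|z−center|=10.000 > r=4.5); Merging all regions: only that combined region is present, so the union is just that shape — area = 874.25 mm²; (whole slice rotated 10° about Z — lengths, areas and connectivity unchanged). So its area = 874.25 mm². Layer 45 (z = 13.5): the 26.5×27 cube contributes its full rectangle (area 715.50 mm²); the r=8 sphere at (12.5, 13.5) contributes a regular 12-gon of circumradius √(8²−0.5²) = 7.984 (area = (12/2)·7.984²·sin(360°/12) = 191.25 mm²); the cube at (-4, 10.5) is not intersected at this z (z outside [3, 6]); the cube at (-3.5, 6.5) is not intersected at this z (z outside [6.5, 12.5]); Merging all regions: the r=8 sphere at (12.5, 13.5) lies entirely inside the 26.5×27 cube, so the union is just the 26.5×27 cube — area = 715.50 mm²; the sphere at (-1.5, 15.5) is absent (|z−center|=5.500 > r=4.5); Combining (union): only that combined region is present, so the union is just that shape — area = 715.50 mm²; (rotated 10° about Z; rotation is an isometry so areas/perimeters/island counts are preserved). So its area = 715.50 mm². Layer 30 is larger (874.25 vs 715.50 mm²).

layer 30 (z = 9 mm)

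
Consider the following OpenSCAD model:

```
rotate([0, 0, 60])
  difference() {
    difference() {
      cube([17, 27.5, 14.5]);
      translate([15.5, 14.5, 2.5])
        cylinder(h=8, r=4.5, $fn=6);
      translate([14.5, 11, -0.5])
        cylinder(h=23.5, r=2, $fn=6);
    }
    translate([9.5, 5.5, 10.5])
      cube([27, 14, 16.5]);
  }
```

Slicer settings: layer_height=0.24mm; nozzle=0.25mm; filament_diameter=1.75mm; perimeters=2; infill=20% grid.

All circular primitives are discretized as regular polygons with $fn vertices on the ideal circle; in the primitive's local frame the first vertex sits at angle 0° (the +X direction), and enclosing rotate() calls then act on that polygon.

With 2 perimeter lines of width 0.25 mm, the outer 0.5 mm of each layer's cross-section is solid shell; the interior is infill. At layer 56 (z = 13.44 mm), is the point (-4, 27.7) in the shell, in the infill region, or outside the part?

outside

At z = 13.44 mm: the cube is present — its section is the full 17×27.5 rectangle; the cylinder at (15.5, 14.5) is absent (z outside [2.5, 10.5]); the r=2 cylinder at (14.5, 11) gives a regular 6-gon of circumradius 2 (constant along its height); Taking the first minus the rest: starting from the 17×27.5 cube, the r=2 cylinder at (14.5, 11) lies wholly inside it (removes its full 10.39 mm² and its 12.00 mm outline becomes a hole wall) — 1 connected region with 1 hole; the 27×14 cube at (9.5, 5.5) contributes its full rectangle; Taking the first minus the rest: starting from the result so far, the 27×14 cube at (9.5, 5.5) partially overlaps it — only the 94.61 mm² overlap (of its 378.00 mm²) is removed, clipping the outline — 1 connected region; (whole slice rotated 60° about Z — lengths, areas and connectivity unchanged). Overall, the cross-section is a single solid region. Undo the 60° rotation: the query point maps to (21.989, 17.314) in the un-rotated model frame. The nearest boundary edge runs (17.00, 27.50)→(17.00, 19.50); distance from the point to it = 5.45 mm. The point is not inside any of the regions above, so it lies outside the cross-section (5.45 mm from the nearest boundary).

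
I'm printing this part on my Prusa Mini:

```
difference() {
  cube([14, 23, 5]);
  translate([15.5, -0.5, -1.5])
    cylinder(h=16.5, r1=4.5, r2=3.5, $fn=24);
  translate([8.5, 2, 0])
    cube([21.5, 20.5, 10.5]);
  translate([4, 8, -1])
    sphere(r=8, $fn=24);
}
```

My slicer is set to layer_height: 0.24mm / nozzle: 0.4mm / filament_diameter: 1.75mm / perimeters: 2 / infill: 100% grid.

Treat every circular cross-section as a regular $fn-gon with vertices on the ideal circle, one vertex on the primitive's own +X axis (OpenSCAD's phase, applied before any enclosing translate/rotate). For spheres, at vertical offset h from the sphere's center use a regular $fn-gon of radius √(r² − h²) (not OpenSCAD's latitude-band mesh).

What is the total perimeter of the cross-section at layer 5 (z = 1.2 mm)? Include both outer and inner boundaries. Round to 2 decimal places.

73.32 mm

At z = 1.2 mm: the cube (footprint 14×23) is included at this height (perimeter 74.00 mm); the cone at (15.5, -0.5) (r1=4.5→r2=3.5) has section circumradius 4.336 here — a regular 24-gon (perimeter = 2·24·4.336·sin(180°/24) = 27.17 mm); the cube at (8.5, 2) (footprint 21.5×20.5) is included at this height (perimeter 84.00 mm); the r=8 sphere at (4, 8) contributes a regular 24-gon of circumradius √(8²−2.2²) = 7.692 (perimeter = 2·24·7.692·sin(180°/24) = 48.19 mm); After the difference (first − rest): starting from the 14×23 cube, the cone at (15.5, -0.5) partially overlaps it — only the 6.86 mm² overlap (of its 58.40 mm²) is removed, clipping the outline; the 21.5×20.5 cube at (8.5, 2) partially overlaps it — only the 110.88 mm² overlap (of its 440.75 mm²) is removed, clipping the outline; the r=8 sphere at (4, 8) partially overlaps it — only the 122.92 mm² overlap (of its 183.74 mm²) is removed, clipping the outline — boundary = 73.32 mm. Overall, the cross-section has 2 separate islands. Total boundary length (outer) = 73.32 mm.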